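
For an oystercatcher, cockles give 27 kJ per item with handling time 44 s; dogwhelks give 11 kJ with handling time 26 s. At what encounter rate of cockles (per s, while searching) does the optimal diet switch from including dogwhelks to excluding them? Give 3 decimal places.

Drop dogwhelks once their profitability E₂/h₂ falls below the rate achievable on cockles alone: E₂/h₂ = λE₁/(1 + λh₁).
Solve for λ: λE₁h₂ = E₂(1 + λh₁) → λ(E₁h₂ − E₂h₁) = E₂ → λ = E₂/(E₁h₂ − E₂h₁).
λ = 11/(27×26 − 11×44) = 11/218 = 0.05046 per s.

0.050 per s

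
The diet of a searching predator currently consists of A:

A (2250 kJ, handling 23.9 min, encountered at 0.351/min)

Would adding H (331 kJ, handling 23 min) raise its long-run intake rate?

Current rate: (0.351×2250)/(1 + 0.351×23.9) = 84.12 kJ/min.
Profitability of H: 331/23 = 14.39 kJ/min.
Since 14.39 < R, time spent handling H is better spent searching.

No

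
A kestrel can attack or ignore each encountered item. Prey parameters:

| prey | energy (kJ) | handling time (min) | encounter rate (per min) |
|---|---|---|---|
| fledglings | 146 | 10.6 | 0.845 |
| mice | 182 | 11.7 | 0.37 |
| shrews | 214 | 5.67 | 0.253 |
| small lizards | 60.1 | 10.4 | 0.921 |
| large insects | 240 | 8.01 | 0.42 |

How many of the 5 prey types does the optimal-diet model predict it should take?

Rank by E/h (kJ/min): shrews 37.7, large insects 30, mice 15.6, fledglings 13.8, small lizards 5.78. Include each in turn until the next type's E/h falls below the running intake rate.
Rate on top 1: 22.24. large insects: 30 > 22.24 → include.
Rate on top 2: 26.72. mice: 15.6 < 26.72 → exclude; stop.
Optimal diet: shrews, large insects — 2 of 5 types.

2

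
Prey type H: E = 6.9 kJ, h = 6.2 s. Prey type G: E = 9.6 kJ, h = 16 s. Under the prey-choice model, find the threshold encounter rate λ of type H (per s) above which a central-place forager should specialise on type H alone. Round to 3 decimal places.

The zero-one rule: include type G iff E₂/h₂ > λE₁/(1+λh₁). Equality gives the switch point.
λE₁h₂ = E₂ + λE₂h₁ ⇒ λ = E₂/(E₁h₂ − E₂h₁) = 9.6/(110.4 − 59.52) = 0.1887 per s.

0.189 per s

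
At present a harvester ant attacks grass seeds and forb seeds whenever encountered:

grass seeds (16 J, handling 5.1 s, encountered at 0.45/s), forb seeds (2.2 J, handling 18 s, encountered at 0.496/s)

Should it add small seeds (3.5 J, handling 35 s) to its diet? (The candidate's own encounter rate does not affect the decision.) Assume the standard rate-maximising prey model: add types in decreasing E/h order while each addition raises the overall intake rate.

Current rate: (0.45×16 + 0.496×2.2)/(1 + 0.45×5.1 + 0.496×18) = 0.6783 J/s.
Profitability of small seeds: 3.5/35 = 0.1 J/s.
0.1 < 0.6783, so adding small seeds would lower the average — exclude it.

No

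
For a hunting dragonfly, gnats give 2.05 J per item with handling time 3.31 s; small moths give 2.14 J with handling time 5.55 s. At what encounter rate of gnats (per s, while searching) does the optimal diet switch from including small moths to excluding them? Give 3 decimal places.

0.498 per s

The zero-one rule: include small moths iff E₂/h₂ > λE₁/(1+λh₁). Equality gives the switch point.
λE₁h₂ = E₂ + λE₂h₁ ⇒ λ = E₂/(E₁h₂ − E₂h₁) = 2.14/(11.38 − 7.083) = 0.4984 per s.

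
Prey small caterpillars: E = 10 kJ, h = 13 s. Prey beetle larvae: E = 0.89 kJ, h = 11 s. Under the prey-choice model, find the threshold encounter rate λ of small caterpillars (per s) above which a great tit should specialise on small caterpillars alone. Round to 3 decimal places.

0.009 per s

At the threshold, the rate on small caterpillars alone equals the profitability of beetle larvae: λ·10/(1 + λ·13) = 0.89/11 = 0.08091.
Rearranging, λ(10 − 0.08091×13) = 0.08091, so λ = 0.08091/8.948 = 0.009042 per s.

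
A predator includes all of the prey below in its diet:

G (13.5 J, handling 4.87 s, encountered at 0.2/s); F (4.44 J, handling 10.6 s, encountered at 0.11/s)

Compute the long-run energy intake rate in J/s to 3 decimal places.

Energy encountered per unit search time: 0.2×13.5 + 0.11×4.44 = 3.188 J/s.
Handling time per unit search time: 0.2×4.87 + 0.11×10.6 = 2.14.
Rate = 3.188/(1 + 2.14) = 1.015 J/s.

1.015 J/s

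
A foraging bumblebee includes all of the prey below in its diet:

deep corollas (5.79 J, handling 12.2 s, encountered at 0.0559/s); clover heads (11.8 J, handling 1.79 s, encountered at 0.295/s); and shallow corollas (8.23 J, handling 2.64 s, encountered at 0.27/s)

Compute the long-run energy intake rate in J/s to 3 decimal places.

Energy encountered per unit search time: 0.0559×5.79 + 0.295×11.8 + 0.27×8.23 = 6.027 J/s.
Handling time per unit search time: 0.0559×12.2 + 0.295×1.79 + 0.27×2.64 = 1.923.
Rate = 6.027/(1 + 1.923) = 2.062 J/s.

2.062 J/s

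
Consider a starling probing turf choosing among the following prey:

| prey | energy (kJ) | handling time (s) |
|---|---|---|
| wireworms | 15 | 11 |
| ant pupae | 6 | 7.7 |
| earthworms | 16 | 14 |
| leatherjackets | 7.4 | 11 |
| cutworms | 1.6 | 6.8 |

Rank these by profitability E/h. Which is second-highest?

earthworms

Profitability E/h (kJ/s): wireworms = 15/11 = 1.36, ant pupae = 6/7.7 = 0.779, earthworms = 16/14 = 1.14, leatherjackets = 7.4/11 = 0.673, cutworms = 1.6/6.8 = 0.235.
Ranked: wireworms > earthworms > ant pupae > leatherjackets > cutworms.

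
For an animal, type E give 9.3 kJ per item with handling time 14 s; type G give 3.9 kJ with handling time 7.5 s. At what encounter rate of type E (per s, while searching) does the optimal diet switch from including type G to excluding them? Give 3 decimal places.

Drop type G once their profitability E₂/h₂ falls below the rate achievable on type E alone: E₂/h₂ = λE₁/(1 + λh₁).
Solve for λ: λE₁h₂ = E₂(1 + λh₁) → λ(E₁h₂ − E₂h₁) = E₂ → λ = E₂/(E₁h₂ − E₂h₁).
λ = 3.9/(9.3×7.5 − 3.9×14) = 3.9/15.15 = 0.2574 per s.

0.257 per s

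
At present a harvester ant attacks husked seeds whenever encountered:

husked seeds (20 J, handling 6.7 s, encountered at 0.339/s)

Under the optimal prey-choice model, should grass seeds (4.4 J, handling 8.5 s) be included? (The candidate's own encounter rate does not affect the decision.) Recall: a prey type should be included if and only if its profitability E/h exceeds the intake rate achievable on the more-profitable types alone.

No

Current rate: (0.339×20)/(1 + 0.339×6.7) = 2.073 J/s.
grass seeds: E/h = 4.4/8.5 = 0.5176 J/s.
Since 0.5176 < R, time spent handling grass seeds is better spent searching.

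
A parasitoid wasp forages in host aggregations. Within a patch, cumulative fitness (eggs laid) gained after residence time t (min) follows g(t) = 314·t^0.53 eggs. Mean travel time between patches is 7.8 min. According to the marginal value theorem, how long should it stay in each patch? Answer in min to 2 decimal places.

Optimal t* satisfies g'(t*) = g(t*)/(T + t*).
g'(t) = 0.53·314·t^-0.47. Setting 0.53·314·t^-0.47 = 314·t^0.53/(7.8+t) gives 0.53(7.8+t) = t, so 0.47·t = 0.53×7.8.
t* = 0.53×7.8/0.47 = 8.796 min.

8.80 min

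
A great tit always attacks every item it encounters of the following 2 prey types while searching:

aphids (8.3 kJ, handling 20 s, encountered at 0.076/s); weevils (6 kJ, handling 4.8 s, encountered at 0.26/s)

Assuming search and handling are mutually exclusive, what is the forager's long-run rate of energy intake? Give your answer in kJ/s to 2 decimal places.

0.58 kJ/s

R = (0.076×8.3 + 0.26×6) / (1 + 0.076×20 + 0.26×4.8) = 2.191/3.768 = 0.5814 kJ/s.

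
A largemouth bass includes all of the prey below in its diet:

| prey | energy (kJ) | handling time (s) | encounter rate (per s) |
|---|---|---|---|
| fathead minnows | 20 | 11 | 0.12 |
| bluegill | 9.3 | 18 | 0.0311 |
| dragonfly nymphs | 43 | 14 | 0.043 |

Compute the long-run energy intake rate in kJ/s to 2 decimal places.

1.30 kJ/s

R = (0.12×20 + 0.0311×9.3 + 0.043×43) / (1 + 0.12×11 + 0.0311×18 + 0.043×14) = 4.538/3.482 = 1.303 kJ/s.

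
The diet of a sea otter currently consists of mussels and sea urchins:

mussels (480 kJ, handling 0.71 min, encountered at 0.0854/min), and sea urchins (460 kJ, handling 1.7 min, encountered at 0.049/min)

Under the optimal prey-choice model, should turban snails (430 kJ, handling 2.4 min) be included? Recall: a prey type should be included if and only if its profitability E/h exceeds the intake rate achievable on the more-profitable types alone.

Yes

On mussels and sea urchins alone, R = ΣλE/(1+Σλh) = 63.53/1.144 = 55.54 kJ/min.
turban snails: E/h = 430/2.4 = 179.2 kJ/min.
179.2 > 55.54, so adding turban snails raises the average — include it.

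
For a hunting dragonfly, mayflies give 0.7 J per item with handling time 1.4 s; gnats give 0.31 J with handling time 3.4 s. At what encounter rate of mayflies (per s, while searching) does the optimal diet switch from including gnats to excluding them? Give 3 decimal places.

At the threshold, the rate on mayflies alone equals the profitability of gnats: λ·0.7/(1 + λ·1.4) = 0.31/3.4 = 0.09118.
Rearranging, λ(0.7 − 0.09118×1.4) = 0.09118, so λ = 0.09118/0.5724 = 0.1593 per s.

0.159 per s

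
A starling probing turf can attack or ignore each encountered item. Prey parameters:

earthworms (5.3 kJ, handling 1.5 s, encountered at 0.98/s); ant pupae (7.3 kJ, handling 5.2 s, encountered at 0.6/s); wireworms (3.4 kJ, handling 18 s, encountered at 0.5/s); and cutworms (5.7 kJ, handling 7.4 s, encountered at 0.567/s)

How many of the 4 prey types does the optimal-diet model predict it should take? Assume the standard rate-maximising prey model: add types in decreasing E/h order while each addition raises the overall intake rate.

Profitabilities (E/h, kJ/s): earthworms 3.53, ant pupae 1.4, cutworms 0.77, wireworms 0.189. Add prey in this order while the next type's profitability exceeds the intake rate on those already taken.
Rate on top 1: 2.103. ant pupae: 1.4 < 2.103 → exclude; stop.
Optimal diet: earthworms — 1 of 4 types.

1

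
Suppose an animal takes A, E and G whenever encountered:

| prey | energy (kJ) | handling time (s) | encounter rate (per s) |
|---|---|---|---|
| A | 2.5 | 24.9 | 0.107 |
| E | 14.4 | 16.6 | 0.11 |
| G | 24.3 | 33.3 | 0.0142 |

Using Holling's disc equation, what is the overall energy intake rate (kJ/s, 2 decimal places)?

Energy encountered per unit search time: 0.107×2.5 + 0.11×14.4 + 0.0142×24.3 = 2.197 kJ/s.
Handling time per unit search time: 0.107×24.9 + 0.11×16.6 + 0.0142×33.3 = 4.963.
Rate = 2.197/(1 + 4.963) = 0.3684 kJ/s.

0.37 kJ/s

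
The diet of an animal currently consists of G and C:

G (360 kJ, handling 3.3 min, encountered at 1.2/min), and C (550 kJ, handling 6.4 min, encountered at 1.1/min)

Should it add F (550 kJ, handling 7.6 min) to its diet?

Current rate: (1.2×360 + 1.1×550)/(1 + 1.2×3.3 + 1.1×6.4) = 86.42 kJ/min.
Profitability of F: 550/7.6 = 72.37 kJ/min.
72.37 < 86.42, so adding F would lower the average — exclude it.

No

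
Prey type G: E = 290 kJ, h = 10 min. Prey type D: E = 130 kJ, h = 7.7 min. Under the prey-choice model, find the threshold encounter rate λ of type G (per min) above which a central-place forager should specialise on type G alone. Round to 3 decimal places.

At the threshold, the rate on type G alone equals the profitability of type D: λ·290/(1 + λ·10) = 130/7.7 = 16.88.
Rearranging, λ(290 − 16.88×10) = 16.88, so λ = 16.88/121.2 = 0.1393 per min.

0.139 per min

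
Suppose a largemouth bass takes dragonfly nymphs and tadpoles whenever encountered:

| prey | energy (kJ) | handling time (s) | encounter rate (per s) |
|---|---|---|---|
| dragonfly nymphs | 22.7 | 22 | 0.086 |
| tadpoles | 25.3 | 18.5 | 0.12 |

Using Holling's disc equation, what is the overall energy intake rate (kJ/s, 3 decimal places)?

R = (0.086×22.7 + 0.12×25.3) / (1 + 0.086×22 + 0.12×18.5) = 4.988/5.112 = 0.9758 kJ/s.

0.976 kJ/s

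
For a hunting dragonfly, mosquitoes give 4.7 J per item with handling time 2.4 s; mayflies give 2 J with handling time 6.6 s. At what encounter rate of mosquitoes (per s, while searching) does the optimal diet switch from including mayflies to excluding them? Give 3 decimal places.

At the threshold, the rate on mosquitoes alone equals the profitability of mayflies: λ·4.7/(1 + λ·2.4) = 2/6.6 = 0.303.
Rearranging, λ(4.7 − 0.303×2.4) = 0.303, so λ = 0.303/3.973 = 0.07628 per s.

0.076 per s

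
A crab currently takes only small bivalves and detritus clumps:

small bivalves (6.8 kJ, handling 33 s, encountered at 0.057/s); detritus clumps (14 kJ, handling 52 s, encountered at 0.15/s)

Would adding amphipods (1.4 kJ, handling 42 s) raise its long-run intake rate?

Current rate: (0.057×6.8 + 0.15×14)/(1 + 0.057×33 + 0.15×52) = 0.2329 kJ/s.
Profitability of amphipods: 1.4/42 = 0.03333 kJ/s.
0.03333 < 0.2329, so adding amphipods would lower the average — exclude it.

No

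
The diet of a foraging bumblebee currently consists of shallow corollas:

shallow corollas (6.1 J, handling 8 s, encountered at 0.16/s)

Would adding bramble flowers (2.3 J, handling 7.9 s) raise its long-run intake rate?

No

On shallow corollas alone, R = ΣλE/(1+Σλh) = 0.976/2.28 = 0.4281 J/s.
bramble flowers: E/h = 2.3/7.9 = 0.2911 J/s.
Since 0.2911 < R, time spent handling bramble flowers is better spent searching.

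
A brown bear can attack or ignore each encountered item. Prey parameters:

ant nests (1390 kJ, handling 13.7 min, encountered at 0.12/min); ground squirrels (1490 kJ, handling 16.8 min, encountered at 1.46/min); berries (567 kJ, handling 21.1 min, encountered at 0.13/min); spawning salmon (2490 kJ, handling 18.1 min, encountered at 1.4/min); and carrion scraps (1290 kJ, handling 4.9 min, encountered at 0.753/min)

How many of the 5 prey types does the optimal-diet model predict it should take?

1

E/h in descending order: carrion scraps 263, spawning salmon 138, ant nests 101, ground squirrels 88.7, berries 26.9 kJ/min. The optimal diet is the largest prefix of this list for which every included type satisfies E_i/h_i > R on the types above it.
Rate on top 1: 207.1. spawning salmon: 138 < 207.1 → exclude; stop.
Optimal diet: carrion scraps — 1 of 5 types.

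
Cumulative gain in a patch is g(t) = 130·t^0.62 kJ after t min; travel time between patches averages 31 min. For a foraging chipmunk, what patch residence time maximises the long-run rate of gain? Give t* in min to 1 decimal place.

50.6 min

By the marginal value theorem, leave when the instantaneous gain rate g'(t) equals the habitat-wide average g(t)/(T + t).
g'(t) = 0.62·130·t^-0.38. Setting 0.62·130·t^-0.38 = 130·t^0.62/(31+t) gives 0.62(31+t) = t, so 0.38·t = 0.62×31.
t* = 0.62×31/0.38 = 50.58 min.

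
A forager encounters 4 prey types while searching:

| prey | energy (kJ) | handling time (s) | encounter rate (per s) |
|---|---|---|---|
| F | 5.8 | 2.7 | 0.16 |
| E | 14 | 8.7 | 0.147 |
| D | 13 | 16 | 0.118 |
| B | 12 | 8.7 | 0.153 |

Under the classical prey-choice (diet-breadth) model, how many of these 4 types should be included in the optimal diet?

3

Profitabilities (E/h, kJ/s): F 2.15, E 1.61, B 1.38, D 0.812. Add prey in this order while the next type's profitability exceeds the intake rate on those already taken.
Rate on top 1: 0.648. E: 1.61 > 0.648 → include.
Rate on top 2: 1.101. B: 1.38 > 1.101 → include.
Rate on top 3: 1.193. D: 0.812 < 1.193 → exclude; stop.
Optimal diet: F, E, B — 3 of 4 types.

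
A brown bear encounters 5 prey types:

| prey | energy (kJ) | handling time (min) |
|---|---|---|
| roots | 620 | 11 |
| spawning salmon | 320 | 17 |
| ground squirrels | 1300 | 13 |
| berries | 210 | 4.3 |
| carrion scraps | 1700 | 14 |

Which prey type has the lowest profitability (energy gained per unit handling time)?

spawning salmon

In descending order of E/h:
carrion scraps: 1700/14 = 121 kJ/min
ground squirrels: 1300/13 = 100 kJ/min
roots: 620/11 = 56.4 kJ/min
berries: 210/4.3 = 48.8 kJ/min
spawning salmon: 320/17 = 18.8 kJ/min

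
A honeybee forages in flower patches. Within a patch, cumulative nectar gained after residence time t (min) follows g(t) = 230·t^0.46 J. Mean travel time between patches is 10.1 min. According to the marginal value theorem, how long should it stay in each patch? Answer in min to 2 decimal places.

By the marginal value theorem, leave when the instantaneous gain rate g'(t) equals the habitat-wide average g(t)/(T + t).
g'(t) = 0.46·230·t^-0.54. Setting 0.46·230·t^-0.54 = 230·t^0.46/(10.1+t) gives 0.46(10.1+t) = t, so 0.54·t = 0.46×10.1.
t* = 0.46×10.1/0.54 = 8.604 min.

8.60 min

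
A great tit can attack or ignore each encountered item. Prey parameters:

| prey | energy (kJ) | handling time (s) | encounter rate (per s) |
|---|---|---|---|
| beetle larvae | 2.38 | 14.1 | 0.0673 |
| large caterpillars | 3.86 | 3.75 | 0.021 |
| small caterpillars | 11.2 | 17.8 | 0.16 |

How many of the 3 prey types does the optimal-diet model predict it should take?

2

E/h in descending order: large caterpillars 1.03, small caterpillars 0.629, beetle larvae 0.169 kJ/s. The optimal diet is the largest prefix of this list for which every included type satisfies E_i/h_i > R on the types above it.
Rate on top 1: 0.07514. small caterpillars: 0.629 > 0.07514 → include.
Rate on top 2: 0.477. beetle larvae: 0.169 < 0.477 → exclude; stop.
Optimal diet: large caterpillars, small caterpillars — 2 of 3 types.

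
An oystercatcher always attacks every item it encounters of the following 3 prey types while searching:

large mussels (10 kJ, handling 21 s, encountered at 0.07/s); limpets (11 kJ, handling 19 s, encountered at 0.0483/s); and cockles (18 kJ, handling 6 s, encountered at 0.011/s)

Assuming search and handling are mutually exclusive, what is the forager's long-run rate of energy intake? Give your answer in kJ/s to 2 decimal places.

0.41 kJ/s

R = (0.07×10 + 0.0483×11 + 0.011×18) / (1 + 0.07×21 + 0.0483×19 + 0.011×6) = 1.429/3.454 = 0.4138 kJ/s.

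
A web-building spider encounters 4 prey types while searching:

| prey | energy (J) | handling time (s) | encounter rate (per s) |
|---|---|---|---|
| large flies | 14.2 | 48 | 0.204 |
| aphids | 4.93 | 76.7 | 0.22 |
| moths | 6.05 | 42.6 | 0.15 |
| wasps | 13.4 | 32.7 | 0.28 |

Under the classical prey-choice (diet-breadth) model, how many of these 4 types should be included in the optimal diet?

1

Profitabilities (E/h, J/s): wasps 0.41, large flies 0.296, moths 0.142, aphids 0.0643. Add prey in this order while the next type's profitability exceeds the intake rate on those already taken.
Rate on top 1: 0.3694. large flies: 0.296 < 0.3694 → exclude; stop.
Optimal diet: wasps — 1 of 4 types.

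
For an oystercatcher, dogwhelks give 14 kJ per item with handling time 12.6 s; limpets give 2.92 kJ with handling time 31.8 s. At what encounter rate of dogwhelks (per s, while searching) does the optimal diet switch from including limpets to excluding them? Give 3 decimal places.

0.007 per s

The zero-one rule: include limpets iff E₂/h₂ > λE₁/(1+λh₁). Equality gives the switch point.
λE₁h₂ = E₂ + λE₂h₁ ⇒ λ = E₂/(E₁h₂ − E₂h₁) = 2.92/(445.2 − 36.79) = 0.00715 per s.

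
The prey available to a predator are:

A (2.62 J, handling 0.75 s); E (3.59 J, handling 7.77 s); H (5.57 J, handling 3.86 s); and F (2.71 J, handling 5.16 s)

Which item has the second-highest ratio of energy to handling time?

Profitability E/h (J/s): A = 2.62/0.75 = 3.49, E = 3.59/7.77 = 0.462, H = 5.57/3.86 = 1.44, F = 2.71/5.16 = 0.525.
Ranked: A > H > F > E.

H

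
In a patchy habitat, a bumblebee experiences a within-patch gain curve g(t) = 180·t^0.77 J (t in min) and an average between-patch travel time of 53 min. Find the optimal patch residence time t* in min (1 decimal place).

Maximise g(t)/(T+t): set derivative to zero → g'(t)(T+t) = g(t).
g'(t) = 0.77·180·t^-0.23. Setting 0.77·180·t^-0.23 = 180·t^0.77/(53+t) gives 0.77(53+t) = t, so 0.23·t = 0.77×53.
t* = 0.77×53/0.23 = 177.4 min.

177.4 min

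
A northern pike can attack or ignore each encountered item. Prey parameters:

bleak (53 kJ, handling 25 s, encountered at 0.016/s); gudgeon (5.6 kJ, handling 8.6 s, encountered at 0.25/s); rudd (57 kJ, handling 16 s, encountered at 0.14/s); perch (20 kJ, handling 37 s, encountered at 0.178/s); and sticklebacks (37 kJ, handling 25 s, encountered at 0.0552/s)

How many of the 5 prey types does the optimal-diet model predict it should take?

E/h in descending order: rudd 3.56, bleak 2.12, sticklebacks 1.48, gudgeon 0.651, perch 0.541 kJ/s. The optimal diet is the largest prefix of this list for which every included type satisfies E_i/h_i > R on the types above it.
Rate on top 1: 2.463. bleak: 2.12 < 2.463 → exclude; stop.
Optimal diet: rudd — 1 of 5 types.

1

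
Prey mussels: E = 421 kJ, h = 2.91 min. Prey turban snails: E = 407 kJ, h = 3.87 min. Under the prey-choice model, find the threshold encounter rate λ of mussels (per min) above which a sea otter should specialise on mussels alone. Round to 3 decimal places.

0.915 per min

At the threshold, the rate on mussels alone equals the profitability of turban snails: λ·421/(1 + λ·2.91) = 407/3.87 = 105.2.
Rearranging, λ(421 − 105.2×2.91) = 105.2, so λ = 105.2/115 = 0.9148 per min.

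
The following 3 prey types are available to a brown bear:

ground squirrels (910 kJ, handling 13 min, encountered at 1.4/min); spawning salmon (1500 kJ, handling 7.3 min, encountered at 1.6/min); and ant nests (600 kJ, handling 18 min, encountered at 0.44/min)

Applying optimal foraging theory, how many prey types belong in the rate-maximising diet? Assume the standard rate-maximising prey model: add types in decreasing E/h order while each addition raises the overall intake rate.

E/h in descending order: spawning salmon 205, ground squirrels 70, ant nests 33.3 kJ/min. The optimal diet is the largest prefix of this list for which every included type satisfies E_i/h_i > R on the types above it.
Rate on top 1: 189.3. ground squirrels: 70 < 189.3 → exclude; stop.
Optimal diet: spawning salmon — 1 of 3 types.

1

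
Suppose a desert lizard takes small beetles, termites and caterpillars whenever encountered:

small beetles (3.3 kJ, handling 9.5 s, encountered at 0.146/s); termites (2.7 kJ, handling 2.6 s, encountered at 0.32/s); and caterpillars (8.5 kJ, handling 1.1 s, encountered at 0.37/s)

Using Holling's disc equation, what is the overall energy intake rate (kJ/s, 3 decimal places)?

R = (0.146×3.3 + 0.32×2.7 + 0.37×8.5) / (1 + 0.146×9.5 + 0.32×2.6 + 0.37×1.1) = 4.491/3.626 = 1.238 kJ/s.

1.238 kJ/s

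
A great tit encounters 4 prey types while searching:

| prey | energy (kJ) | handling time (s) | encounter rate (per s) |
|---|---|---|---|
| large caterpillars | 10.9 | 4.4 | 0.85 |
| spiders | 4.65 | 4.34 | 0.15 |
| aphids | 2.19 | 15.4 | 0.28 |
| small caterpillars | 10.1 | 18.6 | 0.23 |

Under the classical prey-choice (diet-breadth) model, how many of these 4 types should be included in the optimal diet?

Rank by E/h (kJ/s): large caterpillars 2.48, spiders 1.07, small caterpillars 0.543, aphids 0.142. Include each in turn until the next type's E/h falls below the running intake rate.
Rate on top 1: 1.955. spiders: 1.07 < 1.955 → exclude; stop.
Optimal diet: large caterpillars — 1 of 4 types.

1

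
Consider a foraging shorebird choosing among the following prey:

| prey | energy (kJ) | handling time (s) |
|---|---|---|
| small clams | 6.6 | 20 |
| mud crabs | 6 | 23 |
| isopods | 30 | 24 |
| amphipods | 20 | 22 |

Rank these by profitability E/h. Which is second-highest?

amphipods

In descending order of E/h:
isopods: 30/24 = 1.25 kJ/s
amphipods: 20/22 = 0.909 kJ/s
small clams: 6.6/20 = 0.33 kJ/s
mud crabs: 6/23 = 0.261 kJ/s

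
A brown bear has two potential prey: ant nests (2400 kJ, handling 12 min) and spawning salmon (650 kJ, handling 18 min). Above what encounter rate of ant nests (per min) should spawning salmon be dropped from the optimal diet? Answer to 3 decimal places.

At the threshold, the rate on ant nests alone equals the profitability of spawning salmon: λ·2400/(1 + λ·12) = 650/18 = 36.11.
Rearranging, λ(2400 − 36.11×12) = 36.11, so λ = 36.11/1967 = 0.01836 per min.

0.018 per min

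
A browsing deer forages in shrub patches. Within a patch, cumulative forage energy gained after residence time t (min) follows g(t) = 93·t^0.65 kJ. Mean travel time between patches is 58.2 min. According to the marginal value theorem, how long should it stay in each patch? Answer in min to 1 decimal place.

108.1 min

Optimal t* satisfies g'(t*) = g(t*)/(T + t*).
g'(t) = 0.65·93·t^-0.35. Setting 0.65·93·t^-0.35 = 93·t^0.65/(58.2+t) gives 0.65(58.2+t) = t, so 0.35·t = 0.65×58.2.
t* = 0.65×58.2/0.35 = 108.1 min.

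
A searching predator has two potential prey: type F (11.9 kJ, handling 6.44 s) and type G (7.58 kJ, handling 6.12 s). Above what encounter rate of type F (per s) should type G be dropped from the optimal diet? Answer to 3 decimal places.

The zero-one rule: include type G iff E₂/h₂ > λE₁/(1+λh₁). Equality gives the switch point.
λE₁h₂ = E₂ + λE₂h₁ ⇒ λ = E₂/(E₁h₂ − E₂h₁) = 7.58/(72.83 − 48.82) = 0.3157 per s.

0.316 per s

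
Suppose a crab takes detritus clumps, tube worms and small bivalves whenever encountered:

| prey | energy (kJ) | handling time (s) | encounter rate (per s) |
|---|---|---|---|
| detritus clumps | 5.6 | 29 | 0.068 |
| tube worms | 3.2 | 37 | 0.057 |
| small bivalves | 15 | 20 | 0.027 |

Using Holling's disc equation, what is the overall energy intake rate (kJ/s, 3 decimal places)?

Energy encountered per unit search time: 0.068×5.6 + 0.057×3.2 + 0.027×15 = 0.9682 kJ/s.
Handling time per unit search time: 0.068×29 + 0.057×37 + 0.027×20 = 4.621.
Rate = 0.9682/(1 + 4.621) = 0.1722 kJ/s.

0.172 kJ/s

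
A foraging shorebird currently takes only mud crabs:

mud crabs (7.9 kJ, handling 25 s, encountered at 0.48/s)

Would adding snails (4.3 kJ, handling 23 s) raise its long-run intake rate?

No

On mud crabs alone, R = ΣλE/(1+Σλh) = 3.792/13 = 0.2917 kJ/s.
snails: E/h = 4.3/23 = 0.187 kJ/s.
Since 0.187 < R, time spent handling snails is better spent searching.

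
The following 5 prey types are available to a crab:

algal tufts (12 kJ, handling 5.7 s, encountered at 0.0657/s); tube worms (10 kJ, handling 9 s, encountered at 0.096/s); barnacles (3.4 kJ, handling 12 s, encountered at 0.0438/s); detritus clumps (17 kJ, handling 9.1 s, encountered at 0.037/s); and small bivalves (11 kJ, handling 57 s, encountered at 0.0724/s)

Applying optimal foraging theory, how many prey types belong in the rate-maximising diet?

E/h in descending order: algal tufts 2.11, detritus clumps 1.87, tube worms 1.11, barnacles 0.283, small bivalves 0.193 kJ/s. The optimal diet is the largest prefix of this list for which every included type satisfies E_i/h_i > R on the types above it.
Rate on top 1: 0.5736. detritus clumps: 1.87 > 0.5736 → include.
Rate on top 2: 0.8283. tube worms: 1.11 > 0.8283 → include.
Rate on top 3: 0.9232. barnacles: 0.283 < 0.9232 → exclude; stop.
Optimal diet: algal tufts, detritus clumps, tube worms — 3 of 5 types.

3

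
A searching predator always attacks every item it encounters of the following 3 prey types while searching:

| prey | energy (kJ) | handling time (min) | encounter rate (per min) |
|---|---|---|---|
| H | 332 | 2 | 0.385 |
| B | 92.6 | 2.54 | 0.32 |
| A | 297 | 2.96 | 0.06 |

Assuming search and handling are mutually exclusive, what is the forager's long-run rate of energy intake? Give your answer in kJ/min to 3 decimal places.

63.495 kJ/min

Energy encountered per unit search time: 0.385×332 + 0.32×92.6 + 0.06×297 = 175.3 kJ/min.
Handling time per unit search time: 0.385×2 + 0.32×2.54 + 0.06×2.96 = 1.76.
Rate = 175.3/(1 + 1.76) = 63.5 kJ/min.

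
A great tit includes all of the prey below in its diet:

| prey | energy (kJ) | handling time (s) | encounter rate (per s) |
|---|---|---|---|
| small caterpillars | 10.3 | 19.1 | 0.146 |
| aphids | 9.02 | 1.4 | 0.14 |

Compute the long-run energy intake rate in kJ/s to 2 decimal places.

0.69 kJ/s

Energy encountered per unit search time: 0.146×10.3 + 0.14×9.02 = 2.767 kJ/s.
Handling time per unit search time: 0.146×19.1 + 0.14×1.4 = 2.985.
Rate = 2.767/(1 + 2.985) = 0.6943 kJ/s.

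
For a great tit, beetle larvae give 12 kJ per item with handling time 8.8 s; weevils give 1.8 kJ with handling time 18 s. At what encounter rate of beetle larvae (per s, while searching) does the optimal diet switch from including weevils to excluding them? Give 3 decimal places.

At the threshold, the rate on beetle larvae alone equals the profitability of weevils: λ·12/(1 + λ·8.8) = 1.8/18 = 0.1.
Rearranging, λ(12 − 0.1×8.8) = 0.1, so λ = 0.1/11.12 = 0.008993 per s.

0.009 per s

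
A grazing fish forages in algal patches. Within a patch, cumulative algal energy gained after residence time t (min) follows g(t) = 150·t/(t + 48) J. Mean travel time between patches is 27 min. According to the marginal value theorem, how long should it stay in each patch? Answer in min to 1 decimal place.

36.0 min

By the marginal value theorem, leave when the instantaneous gain rate g'(t) equals the habitat-wide average g(t)/(T + t).
g'(t) = 150·48/(t + 48)². Setting 150·48/(t+48)² = 150t/[(t+48)(27+t)] gives 48(27+t) = t(t+48), so t² = 48×27 = 1296.
t* = √1296 = 36 min.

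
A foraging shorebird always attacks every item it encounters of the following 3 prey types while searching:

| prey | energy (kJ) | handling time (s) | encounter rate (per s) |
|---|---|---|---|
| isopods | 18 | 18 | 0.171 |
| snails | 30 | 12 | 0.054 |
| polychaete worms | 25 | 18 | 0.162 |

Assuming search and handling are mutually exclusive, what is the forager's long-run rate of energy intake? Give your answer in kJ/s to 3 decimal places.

1.145 kJ/s

Energy encountered per unit search time: 0.171×18 + 0.054×30 + 0.162×25 = 8.748 kJ/s.
Handling time per unit search time: 0.171×18 + 0.054×12 + 0.162×18 = 6.642.
Rate = 8.748/(1 + 6.642) = 1.145 kJ/s.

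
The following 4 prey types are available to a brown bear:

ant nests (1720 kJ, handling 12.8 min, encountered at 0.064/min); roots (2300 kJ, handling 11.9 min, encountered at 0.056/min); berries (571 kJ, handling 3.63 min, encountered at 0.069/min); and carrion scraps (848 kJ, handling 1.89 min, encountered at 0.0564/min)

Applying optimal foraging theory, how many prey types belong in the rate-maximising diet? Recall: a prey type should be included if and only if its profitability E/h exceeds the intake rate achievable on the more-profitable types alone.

4

Rank by E/h (kJ/min): carrion scraps 449, roots 193, berries 157, ant nests 134. Include each in turn until the next type's E/h falls below the running intake rate.
Rate on top 1: 43.22. roots: 193 > 43.22 → include.
Rate on top 2: 99.62. berries: 157 > 99.62 → include.
Rate on top 3: 106.8. ant nests: 134 > 106.8 → include.
Optimal diet: carrion scraps, roots, berries, ant nests — 4 of 4 types.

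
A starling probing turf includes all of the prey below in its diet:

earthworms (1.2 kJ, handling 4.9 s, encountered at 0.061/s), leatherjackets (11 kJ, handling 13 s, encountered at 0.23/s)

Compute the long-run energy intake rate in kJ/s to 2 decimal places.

Energy encountered per unit search time: 0.061×1.2 + 0.23×11 = 2.603 kJ/s.
Handling time per unit search time: 0.061×4.9 + 0.23×13 = 3.289.
Rate = 2.603/(1 + 3.289) = 0.607 kJ/s.

0.61 kJ/s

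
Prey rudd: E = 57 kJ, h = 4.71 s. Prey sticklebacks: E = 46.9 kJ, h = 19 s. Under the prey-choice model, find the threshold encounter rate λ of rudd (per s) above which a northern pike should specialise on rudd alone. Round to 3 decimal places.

Drop sticklebacks once their profitability E₂/h₂ falls below the rate achievable on rudd alone: E₂/h₂ = λE₁/(1 + λh₁).
Solve for λ: λE₁h₂ = E₂(1 + λh₁) → λ(E₁h₂ − E₂h₁) = E₂ → λ = E₂/(E₁h₂ − E₂h₁).
λ = 46.9/(57×19 − 46.9×4.71) = 46.9/862.1 = 0.0544 per s.

0.054 per s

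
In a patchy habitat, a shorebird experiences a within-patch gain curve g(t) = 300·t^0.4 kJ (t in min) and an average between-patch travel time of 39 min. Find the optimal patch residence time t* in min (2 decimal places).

26.00 min

Maximise g(t)/(T+t): set derivative to zero → g'(t)(T+t) = g(t).
g'(t) = 0.4·300·t^-0.6. Setting 0.4·300·t^-0.6 = 300·t^0.4/(39+t) gives 0.4(39+t) = t, so 0.60·t = 0.4×39.
t* = 0.4×39/0.60 = 26 min.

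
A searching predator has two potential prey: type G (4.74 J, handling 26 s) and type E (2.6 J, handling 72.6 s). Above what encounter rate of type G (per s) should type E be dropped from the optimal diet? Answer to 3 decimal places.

The zero-one rule: include type E iff E₂/h₂ > λE₁/(1+λh₁). Equality gives the switch point.
λE₁h₂ = E₂ + λE₂h₁ ⇒ λ = E₂/(E₁h₂ − E₂h₁) = 2.6/(344.1 − 67.6) = 0.009402 per s.

0.009 per s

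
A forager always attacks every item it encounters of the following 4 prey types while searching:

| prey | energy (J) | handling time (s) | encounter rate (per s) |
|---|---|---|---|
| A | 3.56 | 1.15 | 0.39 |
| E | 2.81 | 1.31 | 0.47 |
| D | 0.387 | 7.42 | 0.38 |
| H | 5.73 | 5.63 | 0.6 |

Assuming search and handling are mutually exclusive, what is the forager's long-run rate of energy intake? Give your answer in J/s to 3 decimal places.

0.762 J/s

R = Σλ_iE_i / (1 + Σλ_ih_i)
Numerator: 0.39×3.56 + 0.47×2.81 + 0.38×0.387 + 0.6×5.73 = 6.294
Denominator: 1 + 0.39×1.15 + 0.47×1.31 + 0.38×7.42 + 0.6×5.63 = 8.262
R = 6.294/8.262 = 0.7618 J/s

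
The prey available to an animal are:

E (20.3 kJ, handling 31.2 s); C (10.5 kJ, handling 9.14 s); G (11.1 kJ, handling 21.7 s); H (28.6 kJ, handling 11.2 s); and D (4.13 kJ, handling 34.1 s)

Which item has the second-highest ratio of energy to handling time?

Profitability E/h (kJ/s): E = 20.3/31.2 = 0.651, C = 10.5/9.14 = 1.15, G = 11.1/21.7 = 0.512, H = 28.6/11.2 = 2.55, D = 4.13/34.1 = 0.121.
Ranked: H > C > E > G > D.

C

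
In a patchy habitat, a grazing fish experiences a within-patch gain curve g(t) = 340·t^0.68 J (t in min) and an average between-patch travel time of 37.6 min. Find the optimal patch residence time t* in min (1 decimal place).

Maximise g(t)/(T+t): set derivative to zero → g'(t)(T+t) = g(t).
g'(t) = 0.68·340·t^-0.32. Setting 0.68·340·t^-0.32 = 340·t^0.68/(37.6+t) gives 0.68(37.6+t) = t, so 0.32·t = 0.68×37.6.
t* = 0.68×37.6/0.32 = 79.9 min.

79.9 min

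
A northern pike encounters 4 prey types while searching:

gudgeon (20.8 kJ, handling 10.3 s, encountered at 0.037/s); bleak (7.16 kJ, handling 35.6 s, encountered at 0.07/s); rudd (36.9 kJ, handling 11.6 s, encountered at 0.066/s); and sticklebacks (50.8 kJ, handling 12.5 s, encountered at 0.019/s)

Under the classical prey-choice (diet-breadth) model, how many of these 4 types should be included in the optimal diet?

Profitabilities (E/h, kJ/s): sticklebacks 4.06, rudd 3.18, gudgeon 2.02, bleak 0.201. Add prey in this order while the next type's profitability exceeds the intake rate on those already taken.
Rate on top 1: 0.78. rudd: 3.18 > 0.78 → include.
Rate on top 2: 1.698. gudgeon: 2.02 > 1.698 → include.
Rate on top 3: 1.749. bleak: 0.201 < 1.749 → exclude; stop.
Optimal diet: sticklebacks, rudd, gudgeon — 3 of 4 types.

3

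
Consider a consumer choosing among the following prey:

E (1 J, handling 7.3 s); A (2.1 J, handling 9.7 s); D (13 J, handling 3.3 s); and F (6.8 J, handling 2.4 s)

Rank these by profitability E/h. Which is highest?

D

In descending order of E/h:
D: 13/3.3 = 3.94 J/s
F: 6.8/2.4 = 2.83 J/s
A: 2.1/9.7 = 0.216 J/s
E: 1/7.3 = 0.137 J/s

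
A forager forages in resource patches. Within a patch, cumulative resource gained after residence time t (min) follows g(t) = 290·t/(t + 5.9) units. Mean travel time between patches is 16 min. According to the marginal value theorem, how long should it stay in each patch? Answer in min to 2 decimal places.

By the marginal value theorem, leave when the instantaneous gain rate g'(t) equals the habitat-wide average g(t)/(T + t).
g'(t) = 290·5.9/(t + 5.9)². Setting 290·5.9/(t+5.9)² = 290t/[(t+5.9)(16+t)] gives 5.9(16+t) = t(t+5.9), so t² = 5.9×16 = 94.4.
t* = √94.4 = 9.716 min.

9.72 min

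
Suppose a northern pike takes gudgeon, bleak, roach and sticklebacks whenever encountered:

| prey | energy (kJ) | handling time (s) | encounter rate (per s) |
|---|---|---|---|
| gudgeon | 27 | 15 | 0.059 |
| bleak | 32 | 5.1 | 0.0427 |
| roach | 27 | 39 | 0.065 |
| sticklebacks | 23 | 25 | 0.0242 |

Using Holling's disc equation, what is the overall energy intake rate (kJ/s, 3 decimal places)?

Energy encountered per unit search time: 0.059×27 + 0.0427×32 + 0.065×27 + 0.0242×23 = 5.271 kJ/s.
Handling time per unit search time: 0.059×15 + 0.0427×5.1 + 0.065×39 + 0.0242×25 = 4.243.
Rate = 5.271/(1 + 4.243) = 1.005 kJ/s.

1.005 kJ/s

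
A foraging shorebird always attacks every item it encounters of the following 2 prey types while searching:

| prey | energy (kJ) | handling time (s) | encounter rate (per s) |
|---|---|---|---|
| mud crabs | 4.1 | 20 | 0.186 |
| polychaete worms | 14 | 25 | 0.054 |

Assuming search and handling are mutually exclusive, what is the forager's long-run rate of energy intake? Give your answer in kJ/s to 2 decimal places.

R = Σλ_iE_i / (1 + Σλ_ih_i)
Numerator: 0.186×4.1 + 0.054×14 = 1.519
Denominator: 1 + 0.186×20 + 0.054×25 = 6.07
R = 1.519/6.07 = 0.2502 kJ/s

0.25 kJ/s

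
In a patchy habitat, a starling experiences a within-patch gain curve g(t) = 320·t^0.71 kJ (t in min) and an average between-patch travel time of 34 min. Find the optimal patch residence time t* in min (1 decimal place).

83.2 min

Maximise g(t)/(T+t): set derivative to zero → g'(t)(T+t) = g(t).
g'(t) = 0.71·320·t^-0.29. Setting 0.71·320·t^-0.29 = 320·t^0.71/(34+t) gives 0.71(34+t) = t, so 0.29·t = 0.71×34.
t* = 0.71×34/0.29 = 83.24 min.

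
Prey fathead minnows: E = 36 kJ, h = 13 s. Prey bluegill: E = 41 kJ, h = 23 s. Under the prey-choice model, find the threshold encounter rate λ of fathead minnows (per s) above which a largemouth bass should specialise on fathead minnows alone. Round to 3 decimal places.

The zero-one rule: include bluegill iff E₂/h₂ > λE₁/(1+λh₁). Equality gives the switch point.
λE₁h₂ = E₂ + λE₂h₁ ⇒ λ = E₂/(E₁h₂ − E₂h₁) = 41/(828 − 533) = 0.139 per s.

0.139 per s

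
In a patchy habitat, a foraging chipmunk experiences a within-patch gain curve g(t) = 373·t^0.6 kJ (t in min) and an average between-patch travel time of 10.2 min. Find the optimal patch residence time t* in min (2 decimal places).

15.30 min

Optimal t* satisfies g'(t*) = g(t*)/(T + t*).
g'(t) = 0.6·373·t^-0.4. Setting 0.6·373·t^-0.4 = 373·t^0.6/(10.2+t) gives 0.6(10.2+t) = t, so 0.40·t = 0.6×10.2.
t* = 0.6×10.2/0.40 = 15.3 min.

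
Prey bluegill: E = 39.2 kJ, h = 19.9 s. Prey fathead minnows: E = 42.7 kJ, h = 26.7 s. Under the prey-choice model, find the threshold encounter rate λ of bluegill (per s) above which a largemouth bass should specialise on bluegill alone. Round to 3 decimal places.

The zero-one rule: include fathead minnows iff E₂/h₂ > λE₁/(1+λh₁). Equality gives the switch point.
λE₁h₂ = E₂ + λE₂h₁ ⇒ λ = E₂/(E₁h₂ − E₂h₁) = 42.7/(1047 − 849.7) = 0.2169 per s.

0.217 per s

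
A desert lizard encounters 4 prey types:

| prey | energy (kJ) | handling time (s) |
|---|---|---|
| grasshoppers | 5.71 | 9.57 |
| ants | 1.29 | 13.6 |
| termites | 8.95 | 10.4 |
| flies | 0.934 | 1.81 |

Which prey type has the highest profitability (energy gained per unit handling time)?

In descending order of E/h:
termites: 8.95/10.4 = 0.861 kJ/s
grasshoppers: 5.71/9.57 = 0.597 kJ/s
flies: 0.934/1.81 = 0.516 kJ/s
ants: 1.29/13.6 = 0.0949 kJ/s

termites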